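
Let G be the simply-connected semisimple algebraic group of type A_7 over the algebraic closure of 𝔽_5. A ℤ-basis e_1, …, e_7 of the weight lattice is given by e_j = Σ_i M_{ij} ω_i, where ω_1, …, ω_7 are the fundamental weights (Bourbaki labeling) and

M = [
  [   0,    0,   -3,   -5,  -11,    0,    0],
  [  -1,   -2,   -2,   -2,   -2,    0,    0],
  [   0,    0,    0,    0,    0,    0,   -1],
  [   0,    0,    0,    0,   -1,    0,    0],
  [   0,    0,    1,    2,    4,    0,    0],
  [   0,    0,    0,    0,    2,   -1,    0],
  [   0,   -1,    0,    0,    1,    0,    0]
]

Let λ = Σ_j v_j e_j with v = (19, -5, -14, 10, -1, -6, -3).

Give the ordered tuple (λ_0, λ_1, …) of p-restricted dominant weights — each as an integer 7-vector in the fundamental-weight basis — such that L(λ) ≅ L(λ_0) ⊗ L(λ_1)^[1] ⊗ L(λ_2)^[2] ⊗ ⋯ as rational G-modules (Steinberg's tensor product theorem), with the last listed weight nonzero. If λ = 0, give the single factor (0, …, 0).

((3, 1, 3, 1, 2, 4, 4),)

ω-coordinates c = M·v, v = (19, -5, -14, 10, -1, -6, -3):
  c_1 = 0*19 + 0*-5 + -3*-14 + -5*10 + -11*-1 + 0*-6 + 0*-3 = 3
  c_2 = -1*19 + -2*-5 + -2*-14 + -2*10 + -2*-1 + 0*-6 + 0*-3 = 1
  c_3 = 0*19 + 0*-5 + 0*-14 + 0*10 + 0*-1 + 0*-6 + -1*-3 = 3
  c_4 = 0*19 + 0*-5 + 0*-14 + 0*10 + -1*-1 + 0*-6 + 0*-3 = 1
  c_5 = 0*19 + 0*-5 + 1*-14 + 2*10 + 4*-1 + 0*-6 + 0*-3 = 2
  c_6 = 0*19 + 0*-5 + 0*-14 + 0*10 + 2*-1 + -1*-6 + 0*-3 = 4
  c_7 = 0*19 + -1*-5 + 0*-14 + 0*10 + 1*-1 + 0*-6 + 0*-3 = 4
Base-5 expansion of each c_i:
  c_1 = 3 = 3·5^0
  c_2 = 1 = 1·5^0
  c_3 = 3 = 3·5^0
  c_4 = 1 = 1·5^0
  c_5 = 2 = 2·5^0
  c_6 = 4 = 4·5^0
  c_7 = 4 = 4·5^0
p-restricted factor λ_0 = (3, 1, 3, 1, 2, 4, 4)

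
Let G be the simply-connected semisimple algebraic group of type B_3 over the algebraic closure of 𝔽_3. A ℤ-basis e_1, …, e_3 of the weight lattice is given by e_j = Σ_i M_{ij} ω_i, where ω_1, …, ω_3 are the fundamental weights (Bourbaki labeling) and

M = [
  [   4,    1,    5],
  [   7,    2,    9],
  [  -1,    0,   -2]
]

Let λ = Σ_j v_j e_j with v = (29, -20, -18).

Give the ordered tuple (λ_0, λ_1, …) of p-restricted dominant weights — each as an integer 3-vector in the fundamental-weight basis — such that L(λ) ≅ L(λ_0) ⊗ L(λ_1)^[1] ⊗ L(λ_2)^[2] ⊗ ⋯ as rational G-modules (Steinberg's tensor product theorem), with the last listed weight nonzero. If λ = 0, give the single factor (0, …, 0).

((0, 1, 1), (2, 0, 2))

Change of basis e → ω: c = M·v where v = (29, -20, -18):
  c_1 = (4)·(29) + (1)·(-20) + (5)·(-18) = 6
  c_2 = (7)·(29) + (2)·(-20) + (9)·(-18) = 1
  c_3 = (-1)·(29) + (0)·(-20) + (-2)·(-18) = 7
Base-3 expansion of each c_i:
  c_1 = 6 = 0·3^0 + 2·3^1
  c_2 = 1 = 1·3^0
  c_3 = 7 = 1·3^0 + 2·3^1
p-restricted factor λ_0 = (0, 1, 1)
p-restricted factor λ_1 = (2, 0, 2)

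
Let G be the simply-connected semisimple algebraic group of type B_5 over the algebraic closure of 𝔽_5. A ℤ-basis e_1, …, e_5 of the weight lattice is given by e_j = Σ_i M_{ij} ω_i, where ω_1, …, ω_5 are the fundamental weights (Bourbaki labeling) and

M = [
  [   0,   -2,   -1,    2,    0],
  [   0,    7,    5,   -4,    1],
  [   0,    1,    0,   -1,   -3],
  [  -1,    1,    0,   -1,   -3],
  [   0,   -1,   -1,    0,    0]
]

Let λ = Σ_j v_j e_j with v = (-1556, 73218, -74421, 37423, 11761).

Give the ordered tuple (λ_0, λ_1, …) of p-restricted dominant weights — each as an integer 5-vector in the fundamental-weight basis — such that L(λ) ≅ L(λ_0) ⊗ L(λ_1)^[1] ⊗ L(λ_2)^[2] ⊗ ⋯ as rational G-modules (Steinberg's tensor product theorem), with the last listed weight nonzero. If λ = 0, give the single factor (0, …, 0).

ω-coordinates c = M·v, v = (-1556, 73218, -74421, 37423, 11761):
  c_1 = 0*-1556 + -2*73218 + -1*-74421 + 2*37423 + 0*11761 = 2831
  c_2 = 0*-1556 + 7*73218 + 5*-74421 + -4*37423 + 1*11761 = 2490
  c_3 = 0*-1556 + 1*73218 + 0*-74421 + -1*37423 + -3*11761 = 512
  c_4 = -1*-1556 + 1*73218 + 0*-74421 + -1*37423 + -3*11761 = 2068
  c_5 = 0*-1556 + -1*73218 + -1*-74421 + 0*37423 + 0*11761 = 1203
Base-5 expansion of each c_i:
  c_1 = 2831 = 1·5^0 + 1·5^1 + 3·5^2 + 2·5^3 + 4·5^4
  c_2 = 2490 = 0·5^0 + 3·5^1 + 4·5^2 + 4·5^3 + 3·5^4
  c_3 = 512 = 2·5^0 + 2·5^1 + 0·5^2 + 4·5^3
  c_4 = 2068 = 3·5^0 + 3·5^1 + 2·5^2 + 1·5^3 + 3·5^4
  c_5 = 1203 = 3·5^0 + 0·5^1 + 3·5^2 + 4·5^3 + 1·5^4
Factor λ_0 = (1, 0, 2, 3, 3)
Factor λ_1 = (1, 3, 2, 3, 0)
Factor λ_2 = (3, 4, 0, 2, 3)
Factor λ_3 = (2, 4, 4, 1, 4)
Factor λ_4 = (4, 3, 0, 3, 1)

((1, 0, 2, 3, 3), (1, 3, 2, 3, 0), (3, 4, 0, 2, 3), (2, 4, 4, 1, 4), (4, 3, 0, 3, 1))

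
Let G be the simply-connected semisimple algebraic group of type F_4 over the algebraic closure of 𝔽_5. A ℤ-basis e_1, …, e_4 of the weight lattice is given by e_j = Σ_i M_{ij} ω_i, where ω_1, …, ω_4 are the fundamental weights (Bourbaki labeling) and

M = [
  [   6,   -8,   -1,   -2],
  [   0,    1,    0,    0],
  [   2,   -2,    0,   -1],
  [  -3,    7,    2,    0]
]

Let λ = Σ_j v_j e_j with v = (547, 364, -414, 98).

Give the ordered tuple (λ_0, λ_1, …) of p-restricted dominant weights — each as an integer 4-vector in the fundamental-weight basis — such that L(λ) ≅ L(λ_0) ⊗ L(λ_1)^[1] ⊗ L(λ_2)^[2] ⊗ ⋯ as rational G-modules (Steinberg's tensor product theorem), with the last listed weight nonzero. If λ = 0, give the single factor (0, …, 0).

((3, 4, 3, 4), (2, 2, 3, 0), (3, 4, 0, 3), (4, 2, 2, 0))

ω-coordinates c = M·v, v = (547, 364, -414, 98):
  c_1 = (6)·(547) + (-8)·(364) + (-1)·(-414) + (-2)·(98) = 588
  c_2 = (0)·(547) + (1)·(364) + (0)·(-414) + (0)·(98) = 364
  c_3 = (2)·(547) + (-2)·(364) + (0)·(-414) + (-1)·(98) = 268
  c_4 = (-3)·(547) + (7)·(364) + (2)·(-414) + (0)·(98) = 79
Writing each c_i in base p = 5:
  c_1 = 588 = 3·5^0 + 2·5^1 + 3·5^2 + 4·5^3
  c_2 = 364 = 4·5^0 + 2·5^1 + 4·5^2 + 2·5^3
  c_3 = 268 = 3·5^0 + 3·5^1 + 0·5^2 + 2·5^3
  c_4 = 79 = 4·5^0 + 0·5^1 + 3·5^2
Factor λ_0 = (3, 4, 3, 4)
Factor λ_1 = (2, 2, 3, 0)
Factor λ_2 = (3, 4, 0, 3)
Factor λ_3 = (4, 2, 2, 0)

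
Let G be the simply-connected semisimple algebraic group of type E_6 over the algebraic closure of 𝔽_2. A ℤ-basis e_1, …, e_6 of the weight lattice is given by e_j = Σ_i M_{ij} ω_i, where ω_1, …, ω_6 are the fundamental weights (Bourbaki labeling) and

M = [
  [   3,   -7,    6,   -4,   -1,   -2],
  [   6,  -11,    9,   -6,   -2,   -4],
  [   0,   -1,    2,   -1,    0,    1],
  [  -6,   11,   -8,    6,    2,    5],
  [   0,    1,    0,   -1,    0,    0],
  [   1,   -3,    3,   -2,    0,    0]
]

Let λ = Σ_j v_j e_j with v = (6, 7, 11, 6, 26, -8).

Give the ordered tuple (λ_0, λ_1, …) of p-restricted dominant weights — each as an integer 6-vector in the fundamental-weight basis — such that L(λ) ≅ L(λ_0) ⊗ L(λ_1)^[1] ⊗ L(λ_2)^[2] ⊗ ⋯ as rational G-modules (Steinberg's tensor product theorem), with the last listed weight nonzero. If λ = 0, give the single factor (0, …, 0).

((1, 0, 1, 1, 1, 0), (0, 1, 0, 0, 0, 1), (0, 0, 0, 0, 0, 1))

Converting to the ω-basis (c_i = row i of M dotted with v = (6, 7, 11, 6, 26, -8)):
  c_1 = (3)·(6) + (-7)·(7) + (6)·(11) + (-4)·(6) + (-1)·(26) + (-2)·(-8) = 1
  c_2 = (6)·(6) + (-11)·(7) + (9)·(11) + (-6)·(6) + (-2)·(26) + (-4)·(-8) = 2
  c_3 = (0)·(6) + (-1)·(7) + (2)·(11) + (-1)·(6) + (0)·(26) + (1)·(-8) = 1
  c_4 = (-6)·(6) + (11)·(7) + (-8)·(11) + (6)·(6) + (2)·(26) + (5)·(-8) = 1
  c_5 = (0)·(6) + (1)·(7) + (0)·(11) + (-1)·(6) + (0)·(26) + (0)·(-8) = 1
  c_6 = (1)·(6) + (-3)·(7) + (3)·(11) + (-2)·(6) + (0)·(26) + (0)·(-8) = 6
Base-2 expansion of each c_i:
  c_1 = 1 = 1·2^0
  c_2 = 2 = 0·2^0 + 1·2^1
  c_3 = 1 = 1·2^0
  c_4 = 1 = 1·2^0
  c_5 = 1 = 1·2^0
  c_6 = 6 = 0·2^0 + 1·2^1 + 1·2^2
λ_0 = (1, 0, 1, 1, 1, 0)
λ_1 = (0, 1, 0, 0, 0, 1)
λ_2 = (0, 0, 0, 0, 0, 1)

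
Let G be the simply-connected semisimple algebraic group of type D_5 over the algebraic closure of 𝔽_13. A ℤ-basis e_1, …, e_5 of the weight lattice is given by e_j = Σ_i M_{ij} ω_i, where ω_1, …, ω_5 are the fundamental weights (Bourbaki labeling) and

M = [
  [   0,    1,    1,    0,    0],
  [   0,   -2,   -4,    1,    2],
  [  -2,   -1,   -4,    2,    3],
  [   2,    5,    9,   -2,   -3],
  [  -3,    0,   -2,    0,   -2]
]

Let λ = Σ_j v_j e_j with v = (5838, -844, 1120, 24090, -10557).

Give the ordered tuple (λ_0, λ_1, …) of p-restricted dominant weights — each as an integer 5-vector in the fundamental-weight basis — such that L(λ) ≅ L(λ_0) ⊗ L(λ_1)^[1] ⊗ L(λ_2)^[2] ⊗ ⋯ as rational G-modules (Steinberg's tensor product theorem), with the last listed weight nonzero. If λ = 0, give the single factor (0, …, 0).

((3, 2, 1, 0, 8), (8, 1, 1, 1, 0), (1, 1, 7, 6, 8))

Converting to the ω-basis (c_i = row i of M dotted with v = (5838, -844, 1120, 24090, -10557)):
  c_1 = 0*5838 + 1*-844 + 1*1120 + 0*24090 + 0*-10557 = 276
  c_2 = 0*5838 + -2*-844 + -4*1120 + 1*24090 + 2*-10557 = 184
  c_3 = -2*5838 + -1*-844 + -4*1120 + 2*24090 + 3*-10557 = 1197
  c_4 = 2*5838 + 5*-844 + 9*1120 + -2*24090 + -3*-10557 = 1027
  c_5 = -3*5838 + 0*-844 + -2*1120 + 0*24090 + -2*-10557 = 1360
Expand coordinatewise in base 13:
  c_1 = 276 = 3·13^0 + 8·13^1 + 1·13^2
  c_2 = 184 = 2·13^0 + 1·13^1 + 1·13^2
  c_3 = 1197 = 1·13^0 + 1·13^1 + 7·13^2
  c_4 = 1027 = 0·13^0 + 1·13^1 + 6·13^2
  c_5 = 1360 = 8·13^0 + 0·13^1 + 8·13^2
λ_0 = (3, 2, 1, 0, 8)
λ_1 = (8, 1, 1, 1, 0)
λ_2 = (1, 1, 7, 6, 8)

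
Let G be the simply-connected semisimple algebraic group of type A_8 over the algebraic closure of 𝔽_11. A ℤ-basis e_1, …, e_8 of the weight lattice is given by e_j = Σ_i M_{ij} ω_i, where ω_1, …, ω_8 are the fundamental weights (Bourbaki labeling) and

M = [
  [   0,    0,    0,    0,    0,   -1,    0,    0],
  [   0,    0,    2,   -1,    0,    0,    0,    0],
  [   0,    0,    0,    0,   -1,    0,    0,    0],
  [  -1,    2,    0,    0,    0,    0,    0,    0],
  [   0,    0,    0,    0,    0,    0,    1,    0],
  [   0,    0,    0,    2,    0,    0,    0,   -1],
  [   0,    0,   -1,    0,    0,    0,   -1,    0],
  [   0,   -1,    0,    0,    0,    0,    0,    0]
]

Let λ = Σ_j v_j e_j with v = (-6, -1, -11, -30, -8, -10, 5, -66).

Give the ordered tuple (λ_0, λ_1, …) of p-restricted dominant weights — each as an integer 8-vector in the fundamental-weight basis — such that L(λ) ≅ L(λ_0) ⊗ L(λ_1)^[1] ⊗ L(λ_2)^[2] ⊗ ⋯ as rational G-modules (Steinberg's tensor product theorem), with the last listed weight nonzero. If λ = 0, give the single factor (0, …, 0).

Compute c_i = Σ_j M_{ij} v_j with v = (-6, -1, -11, -30, -8, -10, 5, -66):
  c_1 = (0)·(-6) + (0)·(-1) + (0)·(-11) + (0)·(-30) + (0)·(-8) + (-1)·(-10) + 0·5 + (0)·(-66) = 10
  c_2 = (0)·(-6) + (0)·(-1) + (2)·(-11) + (-1)·(-30) + (0)·(-8) + (0)·(-10) + 0·5 + (0)·(-66) = 8
  c_3 = (0)·(-6) + (0)·(-1) + (0)·(-11) + (0)·(-30) + (-1)·(-8) + (0)·(-10) + 0·5 + (0)·(-66) = 8
  c_4 = (-1)·(-6) + (2)·(-1) + (0)·(-11) + (0)·(-30) + (0)·(-8) + (0)·(-10) + 0·5 + (0)·(-66) = 4
  c_5 = (0)·(-6) + (0)·(-1) + (0)·(-11) + (0)·(-30) + (0)·(-8) + (0)·(-10) + 1·5 + (0)·(-66) = 5
  c_6 = (0)·(-6) + (0)·(-1) + (0)·(-11) + (2)·(-30) + (0)·(-8) + (0)·(-10) + 0·5 + (-1)·(-66) = 6
  c_7 = (0)·(-6) + (0)·(-1) + (-1)·(-11) + (0)·(-30) + (0)·(-8) + (0)·(-10) + (-1)·(5) + (0)·(-66) = 6
  c_8 = (0)·(-6) + (-1)·(-1) + (0)·(-11) + (0)·(-30) + (0)·(-8) + (0)·(-10) + 0·5 + (0)·(-66) = 1
Base-11 expansion of each c_i:
  c_1 = 10 = 10·11^0
  c_2 = 8 = 8·11^0
  c_3 = 8 = 8·11^0
  c_4 = 4 = 4·11^0
  c_5 = 5 = 5·11^0
  c_6 = 6 = 6·11^0
  c_7 = 6 = 6·11^0
  c_8 = 1 = 1·11^0
Factor λ_0 = (10, 8, 8, 4, 5, 6, 6, 1)

((10, 8, 8, 4, 5, 6, 6, 1),)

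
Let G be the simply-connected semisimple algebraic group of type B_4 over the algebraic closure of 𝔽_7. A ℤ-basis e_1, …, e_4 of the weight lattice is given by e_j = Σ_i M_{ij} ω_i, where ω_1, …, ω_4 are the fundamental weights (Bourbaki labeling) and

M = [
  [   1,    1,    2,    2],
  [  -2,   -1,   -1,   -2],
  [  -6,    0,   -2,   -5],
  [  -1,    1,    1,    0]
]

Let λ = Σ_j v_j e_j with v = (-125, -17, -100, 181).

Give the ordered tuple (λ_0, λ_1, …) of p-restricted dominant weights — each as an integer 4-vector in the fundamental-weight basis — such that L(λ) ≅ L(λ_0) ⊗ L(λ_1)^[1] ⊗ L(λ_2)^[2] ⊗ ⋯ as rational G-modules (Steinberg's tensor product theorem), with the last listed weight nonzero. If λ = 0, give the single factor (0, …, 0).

((6, 5, 3, 1), (2, 0, 6, 1))

Converting to the ω-basis (c_i = row i of M dotted with v = (-125, -17, -100, 181)):
  c_1 = 1*-125 + 1*-17 + 2*-100 + 2*181 = 20
  c_2 = -2*-125 + -1*-17 + -1*-100 + -2*181 = 5
  c_3 = -6*-125 + 0*-17 + -2*-100 + -5*181 = 45
  c_4 = -1*-125 + 1*-17 + 1*-100 + 0*181 = 8
Writing each c_i in base p = 7:
  c_1 = 20 = 6·7^0 + 2·7^1
  c_2 = 5 = 5·7^0
  c_3 = 45 = 3·7^0 + 6·7^1
  c_4 = 8 = 1·7^0 + 1·7^1
p-restricted factor λ_0 = (6, 5, 3, 1)
p-restricted factor λ_1 = (2, 0, 6, 1)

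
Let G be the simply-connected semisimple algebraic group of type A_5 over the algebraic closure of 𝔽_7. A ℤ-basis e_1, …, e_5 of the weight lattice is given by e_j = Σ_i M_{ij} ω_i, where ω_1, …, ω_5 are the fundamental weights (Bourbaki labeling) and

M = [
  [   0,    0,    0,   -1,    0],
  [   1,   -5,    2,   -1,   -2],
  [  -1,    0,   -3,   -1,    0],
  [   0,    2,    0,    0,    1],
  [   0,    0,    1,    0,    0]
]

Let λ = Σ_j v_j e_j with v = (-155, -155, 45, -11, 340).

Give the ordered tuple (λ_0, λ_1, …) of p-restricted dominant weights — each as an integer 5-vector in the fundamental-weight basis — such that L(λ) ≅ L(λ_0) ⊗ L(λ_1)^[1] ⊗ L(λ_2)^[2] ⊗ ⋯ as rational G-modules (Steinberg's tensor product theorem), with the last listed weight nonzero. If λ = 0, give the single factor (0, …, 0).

((4, 6, 3, 2, 3), (1, 5, 4, 4, 6))

Converting to the ω-basis (c_i = row i of M dotted with v = (-155, -155, 45, -11, 340)):
  c_1 = (0)·(-155) + (0)·(-155) + (0)·(45) + (-1)·(-11) + (0)·(340) = 11
  c_2 = (1)·(-155) + (-5)·(-155) + (2)·(45) + (-1)·(-11) + (-2)·(340) = 41
  c_3 = (-1)·(-155) + (0)·(-155) + (-3)·(45) + (-1)·(-11) + (0)·(340) = 31
  c_4 = (0)·(-155) + (2)·(-155) + (0)·(45) + (0)·(-11) + (1)·(340) = 30
  c_5 = (0)·(-155) + (0)·(-155) + (1)·(45) + (0)·(-11) + (0)·(340) = 45
p = 7; digits c_i = Σ_j d_{ij}·7^j, 0 ≤ d_{ij} < 7:
  c_1 = 11 = 4·7^0 + 1·7^1
  c_2 = 41 = 6·7^0 + 5·7^1
  c_3 = 31 = 3·7^0 + 4·7^1
  c_4 = 30 = 2·7^0 + 4·7^1
  c_5 = 45 = 3·7^0 + 6·7^1
λ_0 = (4, 6, 3, 2, 3)
λ_1 = (1, 5, 4, 4, 6)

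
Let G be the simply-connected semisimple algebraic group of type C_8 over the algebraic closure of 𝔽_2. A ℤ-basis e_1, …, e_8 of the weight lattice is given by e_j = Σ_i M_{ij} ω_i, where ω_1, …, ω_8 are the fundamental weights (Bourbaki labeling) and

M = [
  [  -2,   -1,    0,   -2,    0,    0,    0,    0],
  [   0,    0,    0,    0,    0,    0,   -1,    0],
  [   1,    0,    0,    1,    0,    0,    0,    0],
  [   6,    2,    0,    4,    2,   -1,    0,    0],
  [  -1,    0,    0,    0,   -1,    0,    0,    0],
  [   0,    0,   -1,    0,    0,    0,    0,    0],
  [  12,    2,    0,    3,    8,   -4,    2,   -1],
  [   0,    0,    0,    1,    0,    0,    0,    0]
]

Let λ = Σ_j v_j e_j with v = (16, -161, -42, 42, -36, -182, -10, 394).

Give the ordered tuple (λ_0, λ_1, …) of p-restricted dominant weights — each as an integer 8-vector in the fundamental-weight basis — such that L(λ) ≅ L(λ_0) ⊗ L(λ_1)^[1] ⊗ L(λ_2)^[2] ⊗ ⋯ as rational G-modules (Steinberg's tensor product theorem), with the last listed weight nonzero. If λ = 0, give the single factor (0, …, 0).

Change of basis e → ω: c = M·v where v = (16, -161, -42, 42, -36, -182, -10, 394):
  c_1 = -2*16 + -1*-161 + 0*-42 + -2*42 + 0*-36 + 0*-182 + 0*-10 + 0*394 = 45
  c_2 = 0*16 + 0*-161 + 0*-42 + 0*42 + 0*-36 + 0*-182 + -1*-10 + 0*394 = 10
  c_3 = 1*16 + 0*-161 + 0*-42 + 1*42 + 0*-36 + 0*-182 + 0*-10 + 0*394 = 58
  c_4 = 6*16 + 2*-161 + 0*-42 + 4*42 + 2*-36 + -1*-182 + 0*-10 + 0*394 = 52
  c_5 = -1*16 + 0*-161 + 0*-42 + 0*42 + -1*-36 + 0*-182 + 0*-10 + 0*394 = 20
  c_6 = 0*16 + 0*-161 + -1*-42 + 0*42 + 0*-36 + 0*-182 + 0*-10 + 0*394 = 42
  c_7 = 12*16 + 2*-161 + 0*-42 + 3*42 + 8*-36 + -4*-182 + 2*-10 + -1*394 = 22
  c_8 = 0*16 + 0*-161 + 0*-42 + 1*42 + 0*-36 + 0*-182 + 0*-10 + 0*394 = 42
p = 2; digits c_i = Σ_j d_{ij}·2^j, 0 ≤ d_{ij} < 2:
  c_1 = 45 = 1·2^0 + 0·2^1 + 1·2^2 + 1·2^3 + 0·2^4 + 1·2^5
  c_2 = 10 = 0·2^0 + 1·2^1 + 0·2^2 + 1·2^3
  c_3 = 58 = 0·2^0 + 1·2^1 + 0·2^2 + 1·2^3 + 1·2^4 + 1·2^5
  c_4 = 52 = 0·2^0 + 0·2^1 + 1·2^2 + 0·2^3 + 1·2^4 + 1·2^5
  c_5 = 20 = 0·2^0 + 0·2^1 + 1·2^2 + 0·2^3 + 1·2^4
  c_6 = 42 = 0·2^0 + 1·2^1 + 0·2^2 + 1·2^3 + 0·2^4 + 1·2^5
  c_7 = 22 = 0·2^0 + 1·2^1 + 1·2^2 + 0·2^3 + 1·2^4
  c_8 = 42 = 0·2^0 + 1·2^1 + 0·2^2 + 1·2^3 + 0·2^4 + 1·2^5
p-restricted factor λ_0 = (1, 0, 0, 0, 0, 0, 0, 0)
p-restricted factor λ_1 = (0, 1, 1, 0, 0, 1, 1, 1)
p-restricted factor λ_2 = (1, 0, 0, 1, 1, 0, 1, 0)
p-restricted factor λ_3 = (1, 1, 1, 0, 0, 1, 0, 1)
p-restricted factor λ_4 = (0, 0, 1, 1, 1, 0, 1, 0)
p-restricted factor λ_5 = (1, 0, 1, 1, 0, 1, 0, 1)

((1, 0, 0, 0, 0, 0, 0, 0), (0, 1, 1, 0, 0, 1, 1, 1), (1, 0, 0, 1, 1, 0, 1, 0), (1, 1, 1, 0, 0, 1, 0, 1), (0, 0, 1, 1, 1, 0, 1, 0), (1, 0, 1, 1, 0, 1, 0, 1))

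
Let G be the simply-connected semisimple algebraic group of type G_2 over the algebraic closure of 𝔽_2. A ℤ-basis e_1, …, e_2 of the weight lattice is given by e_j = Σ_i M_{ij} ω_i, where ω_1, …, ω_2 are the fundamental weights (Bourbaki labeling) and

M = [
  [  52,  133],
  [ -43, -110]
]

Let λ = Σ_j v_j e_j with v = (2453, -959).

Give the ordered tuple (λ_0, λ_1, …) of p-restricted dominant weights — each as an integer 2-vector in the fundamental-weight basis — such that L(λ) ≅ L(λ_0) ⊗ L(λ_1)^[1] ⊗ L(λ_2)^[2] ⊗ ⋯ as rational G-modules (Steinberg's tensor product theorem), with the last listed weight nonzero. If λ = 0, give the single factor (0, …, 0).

Converting to the ω-basis (c_i = row i of M dotted with v = (2453, -959)):
  c_1 = 52*2453 + 133*-959 = 9
  c_2 = -43*2453 + -110*-959 = 11
Expand coordinatewise in base 2:
  c_1 = 9 = 1·2^0 + 0·2^1 + 0·2^2 + 1·2^3
  c_2 = 11 = 1·2^0 + 1·2^1 + 0·2^2 + 1·2^3
p-restricted factor λ_0 = (1, 1)
p-restricted factor λ_1 = (0, 1)
p-restricted factor λ_2 = (0, 0)
p-restricted factor λ_3 = (1, 1)

((1, 1), (0, 1), (0, 0), (1, 1))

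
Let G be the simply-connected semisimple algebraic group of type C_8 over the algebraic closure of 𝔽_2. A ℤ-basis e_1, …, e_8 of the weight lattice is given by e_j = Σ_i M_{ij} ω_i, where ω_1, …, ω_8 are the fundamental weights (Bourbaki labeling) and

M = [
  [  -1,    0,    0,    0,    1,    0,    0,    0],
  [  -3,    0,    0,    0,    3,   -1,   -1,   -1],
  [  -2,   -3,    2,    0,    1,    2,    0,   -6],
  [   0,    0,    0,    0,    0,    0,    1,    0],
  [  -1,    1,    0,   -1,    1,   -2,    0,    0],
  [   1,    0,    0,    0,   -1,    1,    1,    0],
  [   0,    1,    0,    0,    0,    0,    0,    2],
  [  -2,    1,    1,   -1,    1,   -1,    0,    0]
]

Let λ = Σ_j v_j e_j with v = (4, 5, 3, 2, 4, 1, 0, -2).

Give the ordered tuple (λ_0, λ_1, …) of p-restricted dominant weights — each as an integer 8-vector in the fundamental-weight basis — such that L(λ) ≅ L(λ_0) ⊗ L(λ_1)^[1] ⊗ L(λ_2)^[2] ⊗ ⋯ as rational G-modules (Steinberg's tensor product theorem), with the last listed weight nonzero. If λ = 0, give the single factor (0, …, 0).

Compute c_i = Σ_j M_{ij} v_j with v = (4, 5, 3, 2, 4, 1, 0, -2):
  c_1 = -1*4 + 0*5 + 0*3 + 0*2 + 1*4 + 0*1 + 0*0 + 0*-2 = 0
  c_2 = -3*4 + 0*5 + 0*3 + 0*2 + 3*4 + -1*1 + -1*0 + -1*-2 = 1
  c_3 = -2*4 + -3*5 + 2*3 + 0*2 + 1*4 + 2*1 + 0*0 + -6*-2 = 1
  c_4 = 0*4 + 0*5 + 0*3 + 0*2 + 0*4 + 0*1 + 1*0 + 0*-2 = 0
  c_5 = -1*4 + 1*5 + 0*3 + -1*2 + 1*4 + -2*1 + 0*0 + 0*-2 = 1
  c_6 = 1*4 + 0*5 + 0*3 + 0*2 + -1*4 + 1*1 + 1*0 + 0*-2 = 1
  c_7 = 0*4 + 1*5 + 0*3 + 0*2 + 0*4 + 0*1 + 0*0 + 2*-2 = 1
  c_8 = -2*4 + 1*5 + 1*3 + -1*2 + 1*4 + -1*1 + 0*0 + 0*-2 = 1
p = 2; digits c_i = Σ_j d_{ij}·2^j, 0 ≤ d_{ij} < 2:
  c_1 = 0
  c_2 = 1 = 1·2^0
  c_3 = 1 = 1·2^0
  c_4 = 0
  c_5 = 1 = 1·2^0
  c_6 = 1 = 1·2^0
  c_7 = 1 = 1·2^0
  c_8 = 1 = 1·2^0
Factor λ_0 = (0, 1, 1, 0, 1, 1, 1, 1)

((0, 1, 1, 0, 1, 1, 1, 1),)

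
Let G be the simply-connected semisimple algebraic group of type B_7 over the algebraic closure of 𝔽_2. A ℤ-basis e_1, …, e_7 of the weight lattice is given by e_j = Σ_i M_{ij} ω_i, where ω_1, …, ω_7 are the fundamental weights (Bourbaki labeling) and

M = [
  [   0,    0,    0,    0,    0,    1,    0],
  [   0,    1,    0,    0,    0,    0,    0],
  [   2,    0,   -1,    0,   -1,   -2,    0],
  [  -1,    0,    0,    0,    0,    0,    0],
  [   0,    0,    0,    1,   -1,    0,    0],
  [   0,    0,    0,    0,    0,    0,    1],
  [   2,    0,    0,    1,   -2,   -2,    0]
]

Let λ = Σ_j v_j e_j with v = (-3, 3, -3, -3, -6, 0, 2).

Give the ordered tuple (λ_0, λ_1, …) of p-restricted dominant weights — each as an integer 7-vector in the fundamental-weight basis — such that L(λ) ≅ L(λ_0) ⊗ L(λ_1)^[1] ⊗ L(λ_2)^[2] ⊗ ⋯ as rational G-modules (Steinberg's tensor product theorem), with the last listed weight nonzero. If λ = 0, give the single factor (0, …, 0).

((0, 1, 1, 1, 1, 0, 1), (0, 1, 1, 1, 1, 1, 1))

ω-coordinates c = M·v, v = (-3, 3, -3, -3, -6, 0, 2):
  c_1 = (0)·(-3) + (0)·(3) + (0)·(-3) + (0)·(-3) + (0)·(-6) + (1)·(0) + (0)·(2) = 0
  c_2 = (0)·(-3) + (1)·(3) + (0)·(-3) + (0)·(-3) + (0)·(-6) + (0)·(0) + (0)·(2) = 3
  c_3 = (2)·(-3) + (0)·(3) + (-1)·(-3) + (0)·(-3) + (-1)·(-6) + (-2)·(0) + (0)·(2) = 3
  c_4 = (-1)·(-3) + (0)·(3) + (0)·(-3) + (0)·(-3) + (0)·(-6) + (0)·(0) + (0)·(2) = 3
  c_5 = (0)·(-3) + (0)·(3) + (0)·(-3) + (1)·(-3) + (-1)·(-6) + (0)·(0) + (0)·(2) = 3
  c_6 = (0)·(-3) + (0)·(3) + (0)·(-3) + (0)·(-3) + (0)·(-6) + (0)·(0) + (1)·(2) = 2
  c_7 = (2)·(-3) + (0)·(3) + (0)·(-3) + (1)·(-3) + (-2)·(-6) + (-2)·(0) + (0)·(2) = 3
Expand coordinatewise in base 2:
  c_1 = 0
  c_2 = 3 = 1·2^0 + 1·2^1
  c_3 = 3 = 1·2^0 + 1·2^1
  c_4 = 3 = 1·2^0 + 1·2^1
  c_5 = 3 = 1·2^0 + 1·2^1
  c_6 = 2 = 0·2^0 + 1·2^1
  c_7 = 3 = 1·2^0 + 1·2^1
p-restricted factor λ_0 = (0, 1, 1, 1, 1, 0, 1)
p-restricted factor λ_1 = (0, 1, 1, 1, 1, 1, 1)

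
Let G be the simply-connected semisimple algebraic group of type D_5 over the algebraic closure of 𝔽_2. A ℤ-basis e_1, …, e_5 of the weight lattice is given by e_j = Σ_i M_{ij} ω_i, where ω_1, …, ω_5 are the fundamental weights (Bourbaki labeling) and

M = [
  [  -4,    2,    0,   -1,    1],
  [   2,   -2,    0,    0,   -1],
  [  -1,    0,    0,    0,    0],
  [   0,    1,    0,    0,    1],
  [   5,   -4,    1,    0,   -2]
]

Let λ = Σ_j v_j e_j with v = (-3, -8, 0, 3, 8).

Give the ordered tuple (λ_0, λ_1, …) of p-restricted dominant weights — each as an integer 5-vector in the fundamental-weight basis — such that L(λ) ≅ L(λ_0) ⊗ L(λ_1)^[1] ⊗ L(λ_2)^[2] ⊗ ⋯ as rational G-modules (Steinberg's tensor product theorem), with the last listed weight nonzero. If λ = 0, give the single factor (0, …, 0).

((1, 0, 1, 0, 1), (0, 1, 1, 0, 0))

In the fundamental-weight basis, λ has coordinates c = M·v (v = (-3, -8, 0, 3, 8)):
  c_1 = (-4)·(-3) + (2)·(-8) + (0)·(0) + (-1)·(3) + (1)·(8) = 1
  c_2 = (2)·(-3) + (-2)·(-8) + (0)·(0) + (0)·(3) + (-1)·(8) = 2
  c_3 = (-1)·(-3) + (0)·(-8) + (0)·(0) + (0)·(3) + (0)·(8) = 3
  c_4 = (0)·(-3) + (1)·(-8) + (0)·(0) + (0)·(3) + (1)·(8) = 0
  c_5 = (5)·(-3) + (-4)·(-8) + (1)·(0) + (0)·(3) + (-2)·(8) = 1
Expand coordinatewise in base 2:
  c_1 = 1 = 1·2^0
  c_2 = 2 = 0·2^0 + 1·2^1
  c_3 = 3 = 1·2^0 + 1·2^1
  c_4 = 0
  c_5 = 1 = 1·2^0
Factor λ_0 = (1, 0, 1, 0, 1)
Factor λ_1 = (0, 1, 1, 0, 0)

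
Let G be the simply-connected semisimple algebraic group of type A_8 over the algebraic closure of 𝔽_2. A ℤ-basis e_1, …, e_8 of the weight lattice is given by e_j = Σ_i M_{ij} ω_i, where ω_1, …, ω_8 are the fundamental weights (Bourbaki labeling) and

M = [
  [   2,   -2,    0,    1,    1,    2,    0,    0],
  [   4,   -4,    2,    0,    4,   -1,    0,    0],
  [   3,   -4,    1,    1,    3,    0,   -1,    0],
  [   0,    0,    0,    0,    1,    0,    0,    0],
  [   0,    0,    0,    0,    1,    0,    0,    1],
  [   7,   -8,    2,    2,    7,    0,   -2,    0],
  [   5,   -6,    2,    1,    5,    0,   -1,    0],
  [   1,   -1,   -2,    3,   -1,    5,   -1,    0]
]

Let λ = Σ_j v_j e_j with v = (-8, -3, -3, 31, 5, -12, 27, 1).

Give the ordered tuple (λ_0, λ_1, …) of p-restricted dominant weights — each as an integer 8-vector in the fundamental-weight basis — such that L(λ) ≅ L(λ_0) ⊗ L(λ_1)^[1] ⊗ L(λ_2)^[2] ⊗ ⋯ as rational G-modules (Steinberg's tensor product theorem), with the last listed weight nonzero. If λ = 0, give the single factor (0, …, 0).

Compute c_i = Σ_j M_{ij} v_j with v = (-8, -3, -3, 31, 5, -12, 27, 1):
  c_1 = (2)·(-8) + (-2)·(-3) + (0)·(-3) + (1)·(31) + (1)·(5) + (2)·(-12) + (0)·(27) + (0)·(1) = 2
  c_2 = (4)·(-8) + (-4)·(-3) + (2)·(-3) + (0)·(31) + (4)·(5) + (-1)·(-12) + (0)·(27) + (0)·(1) = 6
  c_3 = (3)·(-8) + (-4)·(-3) + (1)·(-3) + (1)·(31) + (3)·(5) + (0)·(-12) + (-1)·(27) + (0)·(1) = 4
  c_4 = (0)·(-8) + (0)·(-3) + (0)·(-3) + (0)·(31) + (1)·(5) + (0)·(-12) + (0)·(27) + (0)·(1) = 5
  c_5 = (0)·(-8) + (0)·(-3) + (0)·(-3) + (0)·(31) + (1)·(5) + (0)·(-12) + (0)·(27) + (1)·(1) = 6
  c_6 = (7)·(-8) + (-8)·(-3) + (2)·(-3) + (2)·(31) + (7)·(5) + (0)·(-12) + (-2)·(27) + (0)·(1) = 5
  c_7 = (5)·(-8) + (-6)·(-3) + (2)·(-3) + (1)·(31) + (5)·(5) + (0)·(-12) + (-1)·(27) + (0)·(1) = 1
  c_8 = (1)·(-8) + (-1)·(-3) + (-2)·(-3) + (3)·(31) + (-1)·(5) + (5)·(-12) + (-1)·(27) + (0)·(1) = 2
Expand coordinatewise in base 2:
  c_1 = 2 = 0·2^0 + 1·2^1
  c_2 = 6 = 0·2^0 + 1·2^1 + 1·2^2
  c_3 = 4 = 0·2^0 + 0·2^1 + 1·2^2
  c_4 = 5 = 1·2^0 + 0·2^1 + 1·2^2
  c_5 = 6 = 0·2^0 + 1·2^1 + 1·2^2
  c_6 = 5 = 1·2^0 + 0·2^1 + 1·2^2
  c_7 = 1 = 1·2^0
  c_8 = 2 = 0·2^0 + 1·2^1
λ_0 = (0, 0, 0, 1, 0, 1, 1, 0)
λ_1 = (1, 1, 0, 0, 1, 0, 0, 1)
λ_2 = (0, 1, 1, 1, 1, 1, 0, 0)

((0, 0, 0, 1, 0, 1, 1, 0), (1, 1, 0, 0, 1, 0, 0, 1), (0, 1, 1, 1, 1, 1, 0, 0))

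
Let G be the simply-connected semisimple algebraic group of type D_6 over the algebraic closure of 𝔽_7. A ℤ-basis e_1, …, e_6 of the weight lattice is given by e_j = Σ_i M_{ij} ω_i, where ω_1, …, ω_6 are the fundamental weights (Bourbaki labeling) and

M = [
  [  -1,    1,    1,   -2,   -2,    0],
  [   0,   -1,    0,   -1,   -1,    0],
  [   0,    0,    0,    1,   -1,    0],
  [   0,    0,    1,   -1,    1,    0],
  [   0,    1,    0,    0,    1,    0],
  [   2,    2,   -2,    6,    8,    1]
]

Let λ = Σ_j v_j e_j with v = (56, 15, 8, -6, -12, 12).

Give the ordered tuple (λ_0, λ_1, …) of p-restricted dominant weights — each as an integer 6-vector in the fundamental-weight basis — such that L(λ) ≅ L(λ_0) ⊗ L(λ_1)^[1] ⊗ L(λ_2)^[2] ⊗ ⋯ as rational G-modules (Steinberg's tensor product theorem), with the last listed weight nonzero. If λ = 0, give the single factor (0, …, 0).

((3, 3, 6, 2, 3, 6),)

Change of basis e → ω: c = M·v where v = (56, 15, 8, -6, -12, 12):
  c_1 = (-1)·(56) + 1·15 + 1·8 + (-2)·(-6) + (-2)·(-12) + 0·12 = 3
  c_2 = 0·56 + (-1)·(15) + 0·8 + (-1)·(-6) + (-1)·(-12) + 0·12 = 3
  c_3 = 0·56 + 0·15 + 0·8 + (1)·(-6) + (-1)·(-12) + 0·12 = 6
  c_4 = 0·56 + 0·15 + 1·8 + (-1)·(-6) + (1)·(-12) + 0·12 = 2
  c_5 = 0·56 + 1·15 + 0·8 + (0)·(-6) + (1)·(-12) + 0·12 = 3
  c_6 = 2·56 + 2·15 + (-2)·(8) + (6)·(-6) + (8)·(-12) + 1·12 = 6
Base-7 expansion of each c_i:
  c_1 = 3 = 3·7^0
  c_2 = 3 = 3·7^0
  c_3 = 6 = 6·7^0
  c_4 = 2 = 2·7^0
  c_5 = 3 = 3·7^0
  c_6 = 6 = 6·7^0
p-restricted factor λ_0 = (3, 3, 6, 2, 3, 6)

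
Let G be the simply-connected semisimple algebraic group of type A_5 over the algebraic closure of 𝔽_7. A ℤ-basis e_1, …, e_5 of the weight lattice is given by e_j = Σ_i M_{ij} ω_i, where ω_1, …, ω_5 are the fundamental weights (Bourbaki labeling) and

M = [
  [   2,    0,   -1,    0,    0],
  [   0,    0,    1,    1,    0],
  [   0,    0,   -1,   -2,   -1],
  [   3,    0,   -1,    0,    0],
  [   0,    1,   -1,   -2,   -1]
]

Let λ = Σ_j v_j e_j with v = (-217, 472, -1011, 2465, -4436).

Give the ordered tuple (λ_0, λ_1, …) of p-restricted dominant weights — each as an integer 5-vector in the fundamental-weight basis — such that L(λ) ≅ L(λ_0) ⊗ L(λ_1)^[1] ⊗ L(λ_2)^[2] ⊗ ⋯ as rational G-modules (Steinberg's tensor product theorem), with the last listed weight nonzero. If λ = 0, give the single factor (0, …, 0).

((3, 5, 6, 3, 2), (5, 4, 3, 2, 1), (4, 1, 3, 0, 6), (1, 4, 1, 1, 2))

Change of basis e → ω: c = M·v where v = (-217, 472, -1011, 2465, -4436):
  c_1 = (2)·(-217) + 0·472 + (-1)·(-1011) + 0·2465 + (0)·(-4436) = 577
  c_2 = (0)·(-217) + 0·472 + (1)·(-1011) + 1·2465 + (0)·(-4436) = 1454
  c_3 = (0)·(-217) + 0·472 + (-1)·(-1011) + (-2)·(2465) + (-1)·(-4436) = 517
  c_4 = (3)·(-217) + 0·472 + (-1)·(-1011) + 0·2465 + (0)·(-4436) = 360
  c_5 = (0)·(-217) + 1·472 + (-1)·(-1011) + (-2)·(2465) + (-1)·(-4436) = 989
Base-7 expansion of each c_i:
  c_1 = 577 = 3·7^0 + 5·7^1 + 4·7^2 + 1·7^3
  c_2 = 1454 = 5·7^0 + 4·7^1 + 1·7^2 + 4·7^3
  c_3 = 517 = 6·7^0 + 3·7^1 + 3·7^2 + 1·7^3
  c_4 = 360 = 3·7^0 + 2·7^1 + 0·7^2 + 1·7^3
  c_5 = 989 = 2·7^0 + 1·7^1 + 6·7^2 + 2·7^3
λ_0 = (3, 5, 6, 3, 2)
λ_1 = (5, 4, 3, 2, 1)
λ_2 = (4, 1, 3, 0, 6)
λ_3 = (1, 4, 1, 1, 2)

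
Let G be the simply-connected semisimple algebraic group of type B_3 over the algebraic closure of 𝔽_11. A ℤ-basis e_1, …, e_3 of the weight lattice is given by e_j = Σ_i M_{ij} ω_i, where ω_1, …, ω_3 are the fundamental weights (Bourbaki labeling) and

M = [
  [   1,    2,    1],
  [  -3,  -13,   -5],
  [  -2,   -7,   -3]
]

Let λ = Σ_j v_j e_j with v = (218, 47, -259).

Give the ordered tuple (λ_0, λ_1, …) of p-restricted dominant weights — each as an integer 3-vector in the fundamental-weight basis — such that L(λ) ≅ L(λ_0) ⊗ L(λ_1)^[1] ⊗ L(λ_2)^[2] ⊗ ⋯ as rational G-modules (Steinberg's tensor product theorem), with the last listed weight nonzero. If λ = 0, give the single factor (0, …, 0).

Compute c_i = Σ_j M_{ij} v_j with v = (218, 47, -259):
  c_1 = 1*218 + 2*47 + 1*-259 = 53
  c_2 = -3*218 + -13*47 + -5*-259 = 30
  c_3 = -2*218 + -7*47 + -3*-259 = 12
Writing each c_i in base p = 11:
  c_1 = 53 = 9·11^0 + 4·11^1
  c_2 = 30 = 8·11^0 + 2·11^1
  c_3 = 12 = 1·11^0 + 1·11^1
Factor λ_0 = (9, 8, 1)
Factor λ_1 = (4, 2, 1)

((9, 8, 1), (4, 2, 1))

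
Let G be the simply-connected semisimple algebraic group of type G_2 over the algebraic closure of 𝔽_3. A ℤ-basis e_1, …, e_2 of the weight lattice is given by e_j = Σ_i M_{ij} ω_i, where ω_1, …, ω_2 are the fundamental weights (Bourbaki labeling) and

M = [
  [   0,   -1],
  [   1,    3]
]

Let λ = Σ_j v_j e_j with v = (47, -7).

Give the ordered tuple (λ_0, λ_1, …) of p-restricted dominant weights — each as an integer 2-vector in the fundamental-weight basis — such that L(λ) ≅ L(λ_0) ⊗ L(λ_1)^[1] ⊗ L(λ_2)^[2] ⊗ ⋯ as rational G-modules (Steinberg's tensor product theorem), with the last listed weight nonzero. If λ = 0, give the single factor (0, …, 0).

In the fundamental-weight basis, λ has coordinates c = M·v (v = (47, -7)):
  c_1 = 0·47 + (-1)·(-7) = 7
  c_2 = 1·47 + (3)·(-7) = 26
Base-3 expansion of each c_i:
  c_1 = 7 = 1·3^0 + 2·3^1
  c_2 = 26 = 2·3^0 + 2·3^1 + 2·3^2
p-restricted factor λ_0 = (1, 2)
p-restricted factor λ_1 = (2, 2)
p-restricted factor λ_2 = (0, 2)

((1, 2), (2, 2), (0, 2))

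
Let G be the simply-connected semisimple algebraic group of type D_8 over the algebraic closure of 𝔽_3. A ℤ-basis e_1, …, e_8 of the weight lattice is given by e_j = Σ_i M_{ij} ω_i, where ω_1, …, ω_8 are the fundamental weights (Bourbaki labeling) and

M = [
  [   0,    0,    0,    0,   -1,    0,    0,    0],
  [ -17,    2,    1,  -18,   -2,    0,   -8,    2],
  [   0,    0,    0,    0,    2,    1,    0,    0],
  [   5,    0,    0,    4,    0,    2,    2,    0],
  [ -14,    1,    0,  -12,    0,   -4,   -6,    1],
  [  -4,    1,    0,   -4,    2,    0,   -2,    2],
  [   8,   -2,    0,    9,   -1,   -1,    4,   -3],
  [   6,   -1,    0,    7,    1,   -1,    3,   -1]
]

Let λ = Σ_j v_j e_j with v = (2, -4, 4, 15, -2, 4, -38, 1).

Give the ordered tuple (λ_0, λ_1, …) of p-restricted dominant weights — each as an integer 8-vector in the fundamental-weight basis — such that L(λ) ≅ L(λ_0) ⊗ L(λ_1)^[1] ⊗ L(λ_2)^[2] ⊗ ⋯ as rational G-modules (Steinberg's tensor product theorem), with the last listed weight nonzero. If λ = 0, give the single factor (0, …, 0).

Change of basis e → ω: c = M·v where v = (2, -4, 4, 15, -2, 4, -38, 1):
  c_1 = 0*2 + 0*-4 + 0*4 + 0*15 + -1*-2 + 0*4 + 0*-38 + 0*1 = 2
  c_2 = -17*2 + 2*-4 + 1*4 + -18*15 + -2*-2 + 0*4 + -8*-38 + 2*1 = 2
  c_3 = 0*2 + 0*-4 + 0*4 + 0*15 + 2*-2 + 1*4 + 0*-38 + 0*1 = 0
  c_4 = 5*2 + 0*-4 + 0*4 + 4*15 + 0*-2 + 2*4 + 2*-38 + 0*1 = 2
  c_5 = -14*2 + 1*-4 + 0*4 + -12*15 + 0*-2 + -4*4 + -6*-38 + 1*1 = 1
  c_6 = -4*2 + 1*-4 + 0*4 + -4*15 + 2*-2 + 0*4 + -2*-38 + 2*1 = 2
  c_7 = 8*2 + -2*-4 + 0*4 + 9*15 + -1*-2 + -1*4 + 4*-38 + -3*1 = 2
  c_8 = 6*2 + -1*-4 + 0*4 + 7*15 + 1*-2 + -1*4 + 3*-38 + -1*1 = 0
Writing each c_i in base p = 3:
  c_1 = 2 = 2·3^0
  c_2 = 2 = 2·3^0
  c_3 = 0
  c_4 = 2 = 2·3^0
  c_5 = 1 = 1·3^0
  c_6 = 2 = 2·3^0
  c_7 = 2 = 2·3^0
  c_8 = 0
λ_0 = (2, 2, 0, 2, 1, 2, 2, 0)

((2, 2, 0, 2, 1, 2, 2, 0),)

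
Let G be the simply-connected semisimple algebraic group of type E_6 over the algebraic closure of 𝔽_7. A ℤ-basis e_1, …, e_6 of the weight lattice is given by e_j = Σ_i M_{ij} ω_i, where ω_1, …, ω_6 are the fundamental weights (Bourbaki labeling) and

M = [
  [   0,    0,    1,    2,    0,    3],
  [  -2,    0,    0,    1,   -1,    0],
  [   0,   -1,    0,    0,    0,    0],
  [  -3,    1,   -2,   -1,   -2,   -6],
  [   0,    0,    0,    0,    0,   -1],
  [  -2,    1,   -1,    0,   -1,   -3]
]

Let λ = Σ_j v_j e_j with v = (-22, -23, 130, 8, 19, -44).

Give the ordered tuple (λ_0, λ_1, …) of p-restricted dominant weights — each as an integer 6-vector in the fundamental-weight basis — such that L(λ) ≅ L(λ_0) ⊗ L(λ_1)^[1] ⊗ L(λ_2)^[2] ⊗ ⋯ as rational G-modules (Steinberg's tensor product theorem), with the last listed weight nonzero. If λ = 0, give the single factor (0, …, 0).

ω-coordinates c = M·v, v = (-22, -23, 130, 8, 19, -44):
  c_1 = 0*-22 + 0*-23 + 1*130 + 2*8 + 0*19 + 3*-44 = 14
  c_2 = -2*-22 + 0*-23 + 0*130 + 1*8 + -1*19 + 0*-44 = 33
  c_3 = 0*-22 + -1*-23 + 0*130 + 0*8 + 0*19 + 0*-44 = 23
  c_4 = -3*-22 + 1*-23 + -2*130 + -1*8 + -2*19 + -6*-44 = 1
  c_5 = 0*-22 + 0*-23 + 0*130 + 0*8 + 0*19 + -1*-44 = 44
  c_6 = -2*-22 + 1*-23 + -1*130 + 0*8 + -1*19 + -3*-44 = 4
p = 7; digits c_i = Σ_j d_{ij}·7^j, 0 ≤ d_{ij} < 7:
  c_1 = 14 = 0·7^0 + 2·7^1
  c_2 = 33 = 5·7^0 + 4·7^1
  c_3 = 23 = 2·7^0 + 3·7^1
  c_4 = 1 = 1·7^0
  c_5 = 44 = 2·7^0 + 6·7^1
  c_6 = 4 = 4·7^0
p-restricted factor λ_0 = (0, 5, 2, 1, 2, 4)
p-restricted factor λ_1 = (2, 4, 3, 0, 6, 0)

((0, 5, 2, 1, 2, 4), (2, 4, 3, 0, 6, 0))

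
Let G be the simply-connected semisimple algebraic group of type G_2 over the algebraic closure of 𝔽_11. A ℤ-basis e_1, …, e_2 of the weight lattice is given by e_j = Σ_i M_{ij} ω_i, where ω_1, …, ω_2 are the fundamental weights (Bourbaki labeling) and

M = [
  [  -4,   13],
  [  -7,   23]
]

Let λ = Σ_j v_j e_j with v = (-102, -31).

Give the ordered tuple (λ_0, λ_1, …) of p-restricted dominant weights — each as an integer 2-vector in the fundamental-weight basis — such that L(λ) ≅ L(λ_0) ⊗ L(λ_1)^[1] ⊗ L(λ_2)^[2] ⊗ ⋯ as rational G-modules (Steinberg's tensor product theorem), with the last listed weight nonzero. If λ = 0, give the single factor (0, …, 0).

((5, 1),)

Change of basis e → ω: c = M·v where v = (-102, -31):
  c_1 = -4*-102 + 13*-31 = 5
  c_2 = -7*-102 + 23*-31 = 1
Base-11 expansion of each c_i:
  c_1 = 5 = 5·11^0
  c_2 = 1 = 1·11^0
p-restricted factor λ_0 = (5, 1)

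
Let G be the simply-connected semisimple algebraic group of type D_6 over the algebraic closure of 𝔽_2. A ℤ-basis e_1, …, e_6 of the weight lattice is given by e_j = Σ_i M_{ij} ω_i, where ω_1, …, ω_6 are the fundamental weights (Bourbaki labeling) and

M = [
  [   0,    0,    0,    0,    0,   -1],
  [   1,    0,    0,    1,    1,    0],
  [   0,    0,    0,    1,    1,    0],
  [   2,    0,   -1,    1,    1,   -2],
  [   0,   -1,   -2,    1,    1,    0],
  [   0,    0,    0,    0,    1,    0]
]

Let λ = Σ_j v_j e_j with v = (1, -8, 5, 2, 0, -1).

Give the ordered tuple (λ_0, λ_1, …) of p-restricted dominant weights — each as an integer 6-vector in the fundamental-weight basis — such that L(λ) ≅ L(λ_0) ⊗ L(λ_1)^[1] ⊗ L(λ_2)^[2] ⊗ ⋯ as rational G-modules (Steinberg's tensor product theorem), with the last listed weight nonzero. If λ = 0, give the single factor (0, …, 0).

((1, 1, 0, 1, 0, 0), (0, 1, 1, 0, 0, 0))

Compute c_i = Σ_j M_{ij} v_j with v = (1, -8, 5, 2, 0, -1):
  c_1 = 0·1 + (0)·(-8) + 0·5 + 0·2 + 0·0 + (-1)·(-1) = 1
  c_2 = 1·1 + (0)·(-8) + 0·5 + 1·2 + 1·0 + (0)·(-1) = 3
  c_3 = 0·1 + (0)·(-8) + 0·5 + 1·2 + 1·0 + (0)·(-1) = 2
  c_4 = 2·1 + (0)·(-8) + (-1)·(5) + 1·2 + 1·0 + (-2)·(-1) = 1
  c_5 = 0·1 + (-1)·(-8) + (-2)·(5) + 1·2 + 1·0 + (0)·(-1) = 0
  c_6 = 0·1 + (0)·(-8) + 0·5 + 0·2 + 1·0 + (0)·(-1) = 0
p = 2; digits c_i = Σ_j d_{ij}·2^j, 0 ≤ d_{ij} < 2:
  c_1 = 1 = 1·2^0
  c_2 = 3 = 1·2^0 + 1·2^1
  c_3 = 2 = 0·2^0 + 1·2^1
  c_4 = 1 = 1·2^0
  c_5 = 0
  c_6 = 0
λ_0 = (1, 1, 0, 1, 0, 0)
λ_1 = (0, 1, 1, 0, 0, 0)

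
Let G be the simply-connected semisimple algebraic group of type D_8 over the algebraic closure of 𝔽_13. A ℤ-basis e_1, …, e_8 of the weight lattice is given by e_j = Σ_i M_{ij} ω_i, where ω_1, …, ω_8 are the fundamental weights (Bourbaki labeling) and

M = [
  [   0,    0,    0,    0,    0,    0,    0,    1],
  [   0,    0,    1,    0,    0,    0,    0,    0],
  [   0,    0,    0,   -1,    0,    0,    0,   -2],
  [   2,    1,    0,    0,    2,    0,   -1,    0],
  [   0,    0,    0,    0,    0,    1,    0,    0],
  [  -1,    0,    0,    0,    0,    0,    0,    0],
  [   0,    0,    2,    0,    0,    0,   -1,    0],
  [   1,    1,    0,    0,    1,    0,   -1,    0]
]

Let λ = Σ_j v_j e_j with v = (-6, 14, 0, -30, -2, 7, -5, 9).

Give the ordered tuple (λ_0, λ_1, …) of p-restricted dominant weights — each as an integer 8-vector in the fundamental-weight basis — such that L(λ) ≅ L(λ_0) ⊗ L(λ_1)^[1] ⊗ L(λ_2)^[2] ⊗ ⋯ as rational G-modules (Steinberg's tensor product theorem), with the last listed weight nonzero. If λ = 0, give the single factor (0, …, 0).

In the fundamental-weight basis, λ has coordinates c = M·v (v = (-6, 14, 0, -30, -2, 7, -5, 9)):
  c_1 = 0*-6 + 0*14 + 0*0 + 0*-30 + 0*-2 + 0*7 + 0*-5 + 1*9 = 9
  c_2 = 0*-6 + 0*14 + 1*0 + 0*-30 + 0*-2 + 0*7 + 0*-5 + 0*9 = 0
  c_3 = 0*-6 + 0*14 + 0*0 + -1*-30 + 0*-2 + 0*7 + 0*-5 + -2*9 = 12
  c_4 = 2*-6 + 1*14 + 0*0 + 0*-30 + 2*-2 + 0*7 + -1*-5 + 0*9 = 3
  c_5 = 0*-6 + 0*14 + 0*0 + 0*-30 + 0*-2 + 1*7 + 0*-5 + 0*9 = 7
  c_6 = -1*-6 + 0*14 + 0*0 + 0*-30 + 0*-2 + 0*7 + 0*-5 + 0*9 = 6
  c_7 = 0*-6 + 0*14 + 2*0 + 0*-30 + 0*-2 + 0*7 + -1*-5 + 0*9 = 5
  c_8 = 1*-6 + 1*14 + 0*0 + 0*-30 + 1*-2 + 0*7 + -1*-5 + 0*9 = 11
Expand coordinatewise in base 13:
  c_1 = 9 = 9·13^0
  c_2 = 0
  c_3 = 12 = 12·13^0
  c_4 = 3 = 3·13^0
  c_5 = 7 = 7·13^0
  c_6 = 6 = 6·13^0
  c_7 = 5 = 5·13^0
  c_8 = 11 = 11·13^0
p-restricted factor λ_0 = (9, 0, 12, 3, 7, 6, 5, 11)

((9, 0, 12, 3, 7, 6, 5, 11),)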